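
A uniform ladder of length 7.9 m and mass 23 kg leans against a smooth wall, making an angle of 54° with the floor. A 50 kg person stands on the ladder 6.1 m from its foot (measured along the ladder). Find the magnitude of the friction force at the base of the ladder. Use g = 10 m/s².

About the foot of the ladder:
Ladder weight 23×10 = 230 N acts at 3.95 m along the ladder; its horizontal arm is 3.95·cos54° = 2.322 m → τ = 534.1 N·m clockwise.
Person: 50×10 = 500 N at 6.1 m → arm 3.585 m → τ = 1792 N·m clockwise.
Wall normal N acts horizontally at the top; its moment arm is the height L sinθ = 7.9·sin54° = 6.391 m, counterclockwise.
Balancing moments: N × 6.391 = 2326, giving N = 364 N.
ΣFx = 0: friction at the foot balances the wall's push, so f = N_wall = 364 N.

f ≈ 364 N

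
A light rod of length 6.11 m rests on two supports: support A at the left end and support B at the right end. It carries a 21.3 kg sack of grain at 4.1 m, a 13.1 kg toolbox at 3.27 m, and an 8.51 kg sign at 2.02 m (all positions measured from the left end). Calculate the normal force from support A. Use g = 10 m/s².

Take moments about support B.
Sack of grain: 21.3 × 10 = 213 N down at 4.1 m → arm 2.01 m, τ = 213 × 2.01 = 428.1 N·m counterclockwise.
Toolbox: 13.1 × 10 = 131 N down at 3.27 m → arm 2.84 m, τ = 131 × 2.84 = 372 N·m counterclockwise.
Sign: 8.51 × 10 = 85.1 N down at 2.02 m → arm 4.09 m, τ = 85.1 × 4.09 = 348.1 N·m counterclockwise.
Net load moment about support B = 1148 N·m counterclockwise.
Reaction R at support A is upward at 0 m, arm 6.11 m → moment R × 6.11 clockwise.
Στ = 0 ⇒ R × 6.11 = 1148 ⇒ R = 188 N.

R_A ≈ 188 N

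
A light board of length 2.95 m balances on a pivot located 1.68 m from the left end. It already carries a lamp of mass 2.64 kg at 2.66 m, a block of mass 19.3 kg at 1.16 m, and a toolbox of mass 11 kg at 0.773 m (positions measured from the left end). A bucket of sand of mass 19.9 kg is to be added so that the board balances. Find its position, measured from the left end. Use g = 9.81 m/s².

x ≈ 2.56 m from the left end

Taking torques about the pivot (at 1.68 m from the left end):
Lamp: 2.64 × 9.81 = 25.9 N down at 2.66 m → arm 0.98 m, τ = 25.9 × 0.98 = 25.38 N·m clockwise.
Block: 19.3 × 9.81 = 189.3 N down at 1.16 m → arm 0.52 m, τ = 189.3 × 0.52 = 98.44 N·m counterclockwise.
Toolbox: 11 × 9.81 = 107.9 N down at 0.773 m → arm 0.907 m, τ = 107.9 × 0.907 = 97.87 N·m counterclockwise.
Net moment of existing loads = 170.9 N·m counterclockwise.
The bucket of sand weighs 19.9 × 9.81 = 195.2 N and must supply an equal clockwise moment, so its lever arm about the pivot is 170.9 / 195.2 = 0.876 m.
That puts it at 1.68 + 0.876 = 2.56 m from the left end.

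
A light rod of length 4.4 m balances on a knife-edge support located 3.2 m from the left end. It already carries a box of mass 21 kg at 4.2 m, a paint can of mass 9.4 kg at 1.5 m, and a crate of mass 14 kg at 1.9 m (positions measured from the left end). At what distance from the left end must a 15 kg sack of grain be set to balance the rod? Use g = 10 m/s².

x ≈ 4.08 m from the left end

Take moments about the knife-edge support (at 3.2 m from the left end).
Box: 21 × 10 = 210 N down at 4.2 m → arm 1 m, τ = 210 × 1 = 210 N·m clockwise.
Paint can: 9.4 × 10 = 94 N down at 1.5 m → arm 1.7 m, τ = 94 × 1.7 = 159.8 N·m counterclockwise.
Crate: 14 × 10 = 140 N down at 1.9 m → arm 1.3 m, τ = 140 × 1.3 = 182 N·m counterclockwise.
Net moment of existing loads = 131.8 N·m counterclockwise.
The sack of grain weighs 15 × 10 = 150 N and must supply an equal clockwise moment, so its lever arm about the knife-edge support is 131.8 / 150 = 0.879 m.
That puts it at 3.2 + 0.879 = 4.08 m from the left end.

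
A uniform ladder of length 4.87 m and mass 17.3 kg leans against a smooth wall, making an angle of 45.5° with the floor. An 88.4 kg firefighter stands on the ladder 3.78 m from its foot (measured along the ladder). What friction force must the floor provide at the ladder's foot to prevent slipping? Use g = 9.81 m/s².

About the foot of the ladder:
Ladder weight 17.3×9.81 = 169.7 N acts at 2.435 m along the ladder; its horizontal arm is 2.435·cos45.5° = 1.707 m → τ = 289.7 N·m clockwise.
Firefighter: 88.4×9.81 = 867.2 N at 3.78 m → arm 2.649 m → τ = 2297 N·m clockwise.
Wall normal N acts horizontally at the top; its moment arm is the height L sinθ = 4.87·sin45.5° = 3.474 m, counterclockwise.
Balancing moments: N × 3.474 = 2587, giving N = 745 N.
ΣFx = 0: friction at the foot balances the wall's push, so f = N_wall = 745 N.

f ≈ 745 N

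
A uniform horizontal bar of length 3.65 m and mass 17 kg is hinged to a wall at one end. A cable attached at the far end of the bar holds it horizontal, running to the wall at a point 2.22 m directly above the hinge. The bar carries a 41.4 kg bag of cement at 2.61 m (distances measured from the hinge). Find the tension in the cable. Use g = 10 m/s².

T ≈ 733 N

Take moments about the hinge.
Beam weight: 17 × 10 = 170 N down at 1.825 m → arm 1.825 m, τ = 170 × 1.825 = 310.2 N·m clockwise.
Bag of cement: 41.4 × 10 = 414 N down at 2.61 m → arm 2.61 m, τ = 414 × 2.61 = 1081 N·m clockwise.
Total clockwise load moment = 1391 N·m.
The cable tension T acts at 3.65 m; only its component perpendicular to the bar, T sinθ, produces torque. sinθ = h/√(h²+d²) = 2.22/√(2.22²+3.65²) = 0.5196.
Στ = 0 ⇒ T × 3.65 × 0.5196 = 1391 ⇒ T = 1391 / 1.897 = 733 N.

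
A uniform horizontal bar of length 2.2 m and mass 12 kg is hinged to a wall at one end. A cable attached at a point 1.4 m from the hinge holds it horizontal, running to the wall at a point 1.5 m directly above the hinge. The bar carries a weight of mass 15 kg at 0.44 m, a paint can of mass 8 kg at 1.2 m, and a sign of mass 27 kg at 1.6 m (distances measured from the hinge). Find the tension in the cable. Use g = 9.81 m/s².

Choose the hinge as the axis so the unknown hinge reaction has zero arm there.
Beam weight: 12 × 9.81 = 117.7 N down at 1.1 m → arm 1.1 m, τ = 117.7 × 1.1 = 129.5 N·m clockwise.
Weight: 15 × 9.81 = 147.2 N down at 0.44 m → arm 0.44 m, τ = 147.2 × 0.44 = 64.77 N·m clockwise.
Paint can: 8 × 9.81 = 78.48 N down at 1.2 m → arm 1.2 m, τ = 78.48 × 1.2 = 94.18 N·m clockwise.
Sign: 27 × 9.81 = 264.9 N down at 1.6 m → arm 1.6 m, τ = 264.9 × 1.6 = 423.8 N·m clockwise.
Total clockwise load moment = 712.2 N·m.
The cable tension T acts at 1.4 m; only its component perpendicular to the bar, T sinθ, produces torque. sinθ = h/√(h²+d²) = 1.5/√(1.5²+1.4²) = 0.7311.
Στ = 0 ⇒ T × 1.4 × 0.7311 = 712.2 ⇒ T = 712.2 / 1.024 = 696 N.

T ≈ 696 N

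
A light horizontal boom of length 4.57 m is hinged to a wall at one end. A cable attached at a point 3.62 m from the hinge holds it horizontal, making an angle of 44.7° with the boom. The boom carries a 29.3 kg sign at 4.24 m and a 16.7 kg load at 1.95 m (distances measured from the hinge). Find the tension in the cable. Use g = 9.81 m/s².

Take moments about the hinge.
Sign: 29.3 × 9.81 = 287.4 N down at 4.24 m → arm 4.24 m, τ = 287.4 × 4.24 = 1219 N·m clockwise.
Load: 16.7 × 9.81 = 163.8 N down at 1.95 m → arm 1.95 m, τ = 163.8 × 1.95 = 319.4 N·m clockwise.
Total clockwise load moment = 1538 N·m.
The cable tension T acts at 3.62 m; only its component perpendicular to the boom, T sinθ, produces torque. sin 44.7° = 0.7034.
Στ = 0 ⇒ T × 3.62 × 0.7034 = 1538 ⇒ T = 1538 / 2.546 = 604 N.

T ≈ 604 N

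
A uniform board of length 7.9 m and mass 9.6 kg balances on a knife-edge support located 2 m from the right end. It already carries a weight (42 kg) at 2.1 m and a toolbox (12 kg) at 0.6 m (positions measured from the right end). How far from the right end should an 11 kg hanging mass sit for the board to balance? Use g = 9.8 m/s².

Sum moments about the knife-edge support (at 2 m from the right end) (the support reaction has zero arm there).
Beam weight: 9.6 × 9.8 = 94.08 N down at 3.95 m → arm 1.95 m, τ = 94.08 × 1.95 = 183.5 N·m counterclockwise.
Weight: 42 × 9.8 = 411.6 N down at 2.1 m → arm 0.1 m, τ = 411.6 × 0.1 = 41.16 N·m counterclockwise.
Toolbox: 12 × 9.8 = 117.6 N down at 0.6 m → arm 1.4 m, τ = 117.6 × 1.4 = 164.6 N·m clockwise.
Net moment of existing loads = 60.06 N·m counterclockwise.
The hanging mass weighs 11 × 9.8 = 107.8 N and must supply an equal clockwise moment, so its lever arm about the knife-edge support is 60.06 / 107.8 = 0.557 m.
That puts it at 2 − 0.557 = 1.44 m from the right end.

x ≈ 1.44 m from the right end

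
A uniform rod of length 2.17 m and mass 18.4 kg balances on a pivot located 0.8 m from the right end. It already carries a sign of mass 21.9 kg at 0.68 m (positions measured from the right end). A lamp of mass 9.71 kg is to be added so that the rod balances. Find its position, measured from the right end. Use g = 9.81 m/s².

Taking torques about the pivot (at 0.8 m from the right end):
Beam weight: 18.4 × 9.81 = 180.5 N down at 1.085 m → arm 0.285 m, τ = 180.5 × 0.285 = 51.44 N·m counterclockwise.
Sign: 21.9 × 9.81 = 214.8 N down at 0.68 m → arm 0.12 m, τ = 214.8 × 0.12 = 25.78 N·m clockwise.
Net moment of existing loads = 25.66 N·m counterclockwise.
The lamp weighs 9.71 × 9.81 = 95.26 N and must supply an equal clockwise moment, so its lever arm about the pivot is 25.66 / 95.26 = 0.269 m.
That puts it at 0.8 − 0.269 = 0.531 m from the right end.

x ≈ 0.531 m from the right end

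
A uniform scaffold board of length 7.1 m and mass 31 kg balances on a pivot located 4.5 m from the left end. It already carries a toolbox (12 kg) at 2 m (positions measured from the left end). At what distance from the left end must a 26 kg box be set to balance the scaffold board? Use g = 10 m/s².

Choose the pivot (at 4.5 m from the left end) as the axis so the support reaction has zero arm there.
Beam weight: 31 × 10 = 310 N down at 3.55 m → arm 0.95 m, τ = 310 × 0.95 = 294.5 N·m counterclockwise.
Toolbox: 12 × 10 = 120 N down at 2 m → arm 2.5 m, τ = 120 × 2.5 = 300 N·m counterclockwise.
Net moment of existing loads = 594.5 N·m counterclockwise.
The box weighs 26 × 10 = 260 N and must supply an equal clockwise moment, so its lever arm about the pivot is 594.5 / 260 = 2.29 m.
That puts it at 4.5 + 2.29 = 6.79 m from the left end.

x ≈ 6.79 m from the left end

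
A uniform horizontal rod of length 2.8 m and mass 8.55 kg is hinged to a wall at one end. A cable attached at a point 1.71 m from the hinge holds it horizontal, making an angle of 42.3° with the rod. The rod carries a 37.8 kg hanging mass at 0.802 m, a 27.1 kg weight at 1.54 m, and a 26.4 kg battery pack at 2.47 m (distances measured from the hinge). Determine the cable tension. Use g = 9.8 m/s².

T ≈ 1270 N

Choose the hinge as the axis so the unknown hinge reaction has zero arm there.
Beam weight: 8.55 × 9.8 = 83.79 N down at 1.4 m → arm 1.4 m, τ = 83.79 × 1.4 = 117.3 N·m clockwise.
Hanging mass: 37.8 × 9.8 = 370.4 N down at 0.802 m → arm 0.802 m, τ = 370.4 × 0.802 = 297.1 N·m clockwise.
Weight: 27.1 × 9.8 = 265.6 N down at 1.54 m → arm 1.54 m, τ = 265.6 × 1.54 = 409 N·m clockwise.
Battery pack: 26.4 × 9.8 = 258.7 N down at 2.47 m → arm 2.47 m, τ = 258.7 × 2.47 = 639 N·m clockwise.
Total clockwise load moment = 1462 N·m.
The cable tension T acts at 1.71 m; only its component perpendicular to the rod, T sinθ, produces torque. sin 42.3° = 0.673.
Setting net torque to zero: T × 1.71 × 0.673 = 1462 → T = 1462 / 1.151 = 1270 N.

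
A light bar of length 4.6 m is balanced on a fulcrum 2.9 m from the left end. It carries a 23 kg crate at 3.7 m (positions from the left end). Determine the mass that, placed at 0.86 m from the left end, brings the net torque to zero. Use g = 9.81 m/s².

m ≈ 9.02 kg

About the fulcrum (at 2.9 m from the left end):
Crate: 23 × 9.81 = 225.6 N down at 3.7 m → arm 0.8 m, τ = 225.6 × 0.8 = 180.5 N·m clockwise.
Net moment of known loads = 180.5 N·m clockwise.
An unknown mass m at 0.86 m has arm 2.04 m; its moment is m·g·2.04 counterclockwise.
Balancing moments: m × 9.81 × 2.04 = 180.5, giving m = 180.5 / (9.81 × 2.04) = 9.02 kg.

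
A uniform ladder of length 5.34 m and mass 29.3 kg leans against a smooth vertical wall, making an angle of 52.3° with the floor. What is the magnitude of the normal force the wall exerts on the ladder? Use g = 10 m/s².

N_wall ≈ 113 N

Taking torques about the foot of the ladder:
Ladder weight 29.3×10 = 293 N acts at 2.67 m along the ladder; its horizontal arm is 2.67·cos52.3° = 1.633 m → τ = 478.5 N·m clockwise.
Wall normal N acts horizontally at the top; its moment arm is the height L sinθ = 5.34·sin52.3° = 4.225 m, counterclockwise.
Στ = 0 ⇒ N × 4.225 = 478.5 ⇒ N = 113 N.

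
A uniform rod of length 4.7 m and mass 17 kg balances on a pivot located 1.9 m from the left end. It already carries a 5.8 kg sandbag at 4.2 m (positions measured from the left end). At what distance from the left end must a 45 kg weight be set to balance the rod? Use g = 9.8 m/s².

Sum moments about the pivot (at 1.9 m from the left end) (the support reaction has zero arm there).
Beam weight: 17 × 9.8 = 166.6 N down at 2.35 m → arm 0.45 m, τ = 166.6 × 0.45 = 74.97 N·m clockwise.
Sandbag: 5.8 × 9.8 = 56.84 N down at 4.2 m → arm 2.3 m, τ = 56.84 × 2.3 = 130.7 N·m clockwise.
Net moment of existing loads = 205.7 N·m clockwise.
The weight weighs 45 × 9.8 = 441 N and must supply an equal counterclockwise moment, so its lever arm about the pivot is 205.7 / 441 = 0.466 m.
That puts it at 1.9 − 0.466 = 1.43 m from the left end.

x ≈ 1.43 m from the left end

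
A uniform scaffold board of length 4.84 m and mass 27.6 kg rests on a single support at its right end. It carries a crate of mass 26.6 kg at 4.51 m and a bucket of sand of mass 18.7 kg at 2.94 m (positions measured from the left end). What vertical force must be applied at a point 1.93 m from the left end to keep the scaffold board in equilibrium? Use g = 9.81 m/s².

F ≈ 375 N

Taking torques about the right end:
Beam weight: 27.6 × 9.81 = 270.8 N down at 2.42 m → arm 2.42 m, τ = 270.8 × 2.42 = 655.3 N·m counterclockwise.
Crate: 26.6 × 9.81 = 260.9 N down at 4.51 m → arm 0.33 m, τ = 260.9 × 0.33 = 86.1 N·m counterclockwise.
Bucket of sand: 18.7 × 9.81 = 183.4 N down at 2.94 m → arm 1.9 m, τ = 183.4 × 1.9 = 348.5 N·m counterclockwise.
Net moment of the loads = 1090 N·m counterclockwise.
The upward force F acts at a point 1.93 m from the left end, arm 2.91 m, giving F × 2.91 clockwise.
For rotational equilibrium, F × 2.91 = 1090, so F = 1090 / 2.91 = 375 N.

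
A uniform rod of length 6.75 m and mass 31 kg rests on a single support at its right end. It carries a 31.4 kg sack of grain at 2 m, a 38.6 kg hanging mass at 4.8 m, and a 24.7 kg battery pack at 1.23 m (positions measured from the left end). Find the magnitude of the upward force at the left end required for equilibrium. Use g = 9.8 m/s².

F ≈ 676 N

Take moments about the right end.
Beam weight: 31 × 9.8 = 303.8 N down at 3.375 m → arm 3.375 m, τ = 303.8 × 3.375 = 1025 N·m counterclockwise.
Sack of grain: 31.4 × 9.8 = 307.7 N down at 2 m → arm 4.75 m, τ = 307.7 × 4.75 = 1462 N·m counterclockwise.
Hanging mass: 38.6 × 9.8 = 378.3 N down at 4.8 m → arm 1.95 m, τ = 378.3 × 1.95 = 737.7 N·m counterclockwise.
Battery pack: 24.7 × 9.8 = 242.1 N down at 1.23 m → arm 5.52 m, τ = 242.1 × 5.52 = 1336 N·m counterclockwise.
Net moment of the loads = 4561 N·m counterclockwise.
The upward force F acts at the left end, arm 6.75 m, giving F × 6.75 clockwise.
Setting net torque to zero: F × 6.75 = 4561 → F = 4561 / 6.75 = 676 N.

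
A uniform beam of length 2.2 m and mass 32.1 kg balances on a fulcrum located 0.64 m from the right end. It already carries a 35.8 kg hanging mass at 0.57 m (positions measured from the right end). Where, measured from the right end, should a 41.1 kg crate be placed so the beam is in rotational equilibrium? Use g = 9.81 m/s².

Choose the fulcrum (at 0.64 m from the right end) as the axis so the support reaction has zero arm there.
Beam weight: 32.1 × 9.81 = 314.9 N down at 1.1 m → arm 0.46 m, τ = 314.9 × 0.46 = 144.9 N·m counterclockwise.
Hanging mass: 35.8 × 9.81 = 351.2 N down at 0.57 m → arm 0.07 m, τ = 351.2 × 0.07 = 24.58 N·m clockwise.
Net moment of existing loads = 120.3 N·m counterclockwise.
The crate weighs 41.1 × 9.81 = 403.2 N and must supply an equal clockwise moment, so its lever arm about the fulcrum is 120.3 / 403.2 = 0.298 m.
That puts it at 0.64 − 0.298 = 0.342 m from the right end.

x ≈ 0.342 m from the right end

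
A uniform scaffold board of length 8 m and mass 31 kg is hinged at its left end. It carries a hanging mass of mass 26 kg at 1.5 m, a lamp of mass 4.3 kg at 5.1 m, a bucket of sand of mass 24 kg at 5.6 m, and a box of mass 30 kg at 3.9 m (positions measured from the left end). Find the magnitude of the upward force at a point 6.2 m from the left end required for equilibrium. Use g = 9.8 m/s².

Take moments about the left end.
Beam weight: 31 × 9.8 = 303.8 N down at 4 m → arm 4 m, τ = 303.8 × 4 = 1215 N·m clockwise.
Hanging mass: 26 × 9.8 = 254.8 N down at 1.5 m → arm 1.5 m, τ = 254.8 × 1.5 = 382.2 N·m clockwise.
Lamp: 4.3 × 9.8 = 42.14 N down at 5.1 m → arm 5.1 m, τ = 42.14 × 5.1 = 214.9 N·m clockwise.
Bucket of sand: 24 × 9.8 = 235.2 N down at 5.6 m → arm 5.6 m, τ = 235.2 × 5.6 = 1317 N·m clockwise.
Box: 30 × 9.8 = 294 N down at 3.9 m → arm 3.9 m, τ = 294 × 3.9 = 1147 N·m clockwise.
Net moment of the loads = 4276 N·m clockwise.
The upward force F acts at a point 6.2 m from the left end, arm 6.2 m, giving F × 6.2 counterclockwise.
For rotational equilibrium, F × 6.2 = 4276, so F = 4276 / 6.2 = 690 N.

F ≈ 690 N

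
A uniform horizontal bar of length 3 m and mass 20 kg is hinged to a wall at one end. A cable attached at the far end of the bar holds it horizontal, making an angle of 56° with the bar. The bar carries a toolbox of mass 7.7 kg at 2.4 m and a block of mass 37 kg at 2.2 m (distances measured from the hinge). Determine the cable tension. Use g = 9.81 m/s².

Take moments about the hinge.
Beam weight: 20 × 9.81 = 196.2 N down at 1.5 m → arm 1.5 m, τ = 196.2 × 1.5 = 294.3 N·m clockwise.
Toolbox: 7.7 × 9.81 = 75.54 N down at 2.4 m → arm 2.4 m, τ = 75.54 × 2.4 = 181.3 N·m clockwise.
Block: 37 × 9.81 = 363 N down at 2.2 m → arm 2.2 m, τ = 363 × 2.2 = 798.6 N·m clockwise.
Total clockwise load moment = 1274 N·m.
The cable tension T acts at 3 m; only its component perpendicular to the bar, T sinθ, produces torque. sin 56° = 0.829.
Στ = 0 ⇒ T × 3 × 0.829 = 1274 ⇒ T = 1274 / 2.487 = 512 N.

T ≈ 512 N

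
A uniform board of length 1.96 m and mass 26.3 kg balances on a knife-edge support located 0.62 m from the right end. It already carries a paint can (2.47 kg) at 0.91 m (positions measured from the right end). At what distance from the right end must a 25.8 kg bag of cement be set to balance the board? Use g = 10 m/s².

Taking torques about the knife-edge support (at 0.62 m from the right end):
Beam weight: 26.3 × 10 = 263 N down at 0.98 m → arm 0.36 m, τ = 263 × 0.36 = 94.68 N·m counterclockwise.
Paint can: 2.47 × 10 = 24.7 N down at 0.91 m → arm 0.29 m, τ = 24.7 × 0.29 = 7.163 N·m counterclockwise.
Net moment of existing loads = 101.8 N·m counterclockwise.
The bag of cement weighs 25.8 × 10 = 258 N and must supply an equal clockwise moment, so its lever arm about the knife-edge support is 101.8 / 258 = 0.395 m.
That puts it at 0.62 − 0.395 = 0.225 m from the right end.

x ≈ 0.225 m from the right end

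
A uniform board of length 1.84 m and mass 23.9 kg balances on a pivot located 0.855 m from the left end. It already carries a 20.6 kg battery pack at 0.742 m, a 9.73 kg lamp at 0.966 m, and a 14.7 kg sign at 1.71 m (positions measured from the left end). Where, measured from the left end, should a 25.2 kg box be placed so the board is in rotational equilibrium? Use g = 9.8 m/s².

x ≈ 0.344 m from the left end

About the pivot (at 0.855 m from the left end):
Beam weight: 23.9 × 9.8 = 234.2 N down at 0.92 m → arm 0.065 m, τ = 234.2 × 0.065 = 15.22 N·m clockwise.
Battery pack: 20.6 × 9.8 = 201.9 N down at 0.742 m → arm 0.113 m, τ = 201.9 × 0.113 = 22.81 N·m counterclockwise.
Lamp: 9.73 × 9.8 = 95.35 N down at 0.966 m → arm 0.111 m, τ = 95.35 × 0.111 = 10.58 N·m clockwise.
Sign: 14.7 × 9.8 = 144.1 N down at 1.71 m → arm 0.855 m, τ = 144.1 × 0.855 = 123.2 N·m clockwise.
Net moment of existing loads = 126.2 N·m clockwise.
The box weighs 25.2 × 9.8 = 247 N and must supply an equal counterclockwise moment, so its lever arm about the pivot is 126.2 / 247 = 0.511 m.
That puts it at 0.855 − 0.511 = 0.344 m from the left end.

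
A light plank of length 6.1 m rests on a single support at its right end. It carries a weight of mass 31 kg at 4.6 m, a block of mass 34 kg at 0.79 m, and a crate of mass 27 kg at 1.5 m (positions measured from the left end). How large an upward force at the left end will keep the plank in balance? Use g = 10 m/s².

Taking torques about the right end:
Weight: 31 × 10 = 310 N down at 4.6 m → arm 1.5 m, τ = 310 × 1.5 = 465 N·m counterclockwise.
Block: 34 × 10 = 340 N down at 0.79 m → arm 5.31 m, τ = 340 × 5.31 = 1805 N·m counterclockwise.
Crate: 27 × 10 = 270 N down at 1.5 m → arm 4.6 m, τ = 270 × 4.6 = 1242 N·m counterclockwise.
Net moment of the loads = 3512 N·m counterclockwise.
The upward force F acts at the left end, arm 6.1 m, giving F × 6.1 clockwise.
Setting net torque to zero: F × 6.1 = 3512 → F = 3512 / 6.1 = 576 N.

F ≈ 576 N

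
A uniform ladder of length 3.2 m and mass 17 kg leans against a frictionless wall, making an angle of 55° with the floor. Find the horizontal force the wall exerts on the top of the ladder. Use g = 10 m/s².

N_wall ≈ 59.5 N

Taking torques about the foot of the ladder:
Ladder weight 17×10 = 170 N acts at 1.6 m along the ladder; its horizontal arm is 1.6·cos55° = 0.9177 m → τ = 156 N·m clockwise.
Wall normal N acts horizontally at the top; its moment arm is the height L sinθ = 3.2·sin55° = 2.621 m, counterclockwise.
Balancing moments: N × 2.621 = 156, giving N = 59.5 N.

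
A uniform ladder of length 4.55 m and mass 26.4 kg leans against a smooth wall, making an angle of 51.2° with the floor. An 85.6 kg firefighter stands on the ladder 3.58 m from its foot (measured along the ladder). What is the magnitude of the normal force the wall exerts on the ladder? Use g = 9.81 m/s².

N_wall ≈ 635 N

Sum moments about the foot of the ladder (the floor normal and friction both act there and drop out).
Ladder weight 26.4×9.81 = 259 N acts at 2.275 m along the ladder; its horizontal arm is 2.275·cos51.2° = 1.426 m → τ = 369.3 N·m clockwise.
Firefighter: 85.6×9.81 = 839.7 N at 3.58 m → arm 2.243 m → τ = 1883 N·m clockwise.
Wall normal N acts horizontally at the top; its moment arm is the height L sinθ = 4.55·sin51.2° = 3.546 m, counterclockwise.
Setting net torque to zero: N × 3.546 = 2252 → N = 635 N.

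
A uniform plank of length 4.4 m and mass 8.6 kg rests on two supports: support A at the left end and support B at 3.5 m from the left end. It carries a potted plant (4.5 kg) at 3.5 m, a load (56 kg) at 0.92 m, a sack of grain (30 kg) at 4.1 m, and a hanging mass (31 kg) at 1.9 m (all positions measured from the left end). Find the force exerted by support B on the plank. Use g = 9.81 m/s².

Taking torques about support A:
Beam weight: 8.6 × 9.81 = 84.37 N down at 2.2 m → arm 2.2 m, τ = 84.37 × 2.2 = 185.6 N·m clockwise.
Potted plant: 4.5 × 9.81 = 44.15 N down at 3.5 m → arm 3.5 m, τ = 44.15 × 3.5 = 154.5 N·m clockwise.
Load: 56 × 9.81 = 549.4 N down at 0.92 m → arm 0.92 m, τ = 549.4 × 0.92 = 505.4 N·m clockwise.
Sack of grain: 30 × 9.81 = 294.3 N down at 4.1 m → arm 4.1 m, τ = 294.3 × 4.1 = 1207 N·m clockwise.
Hanging mass: 31 × 9.81 = 304.1 N down at 1.9 m → arm 1.9 m, τ = 304.1 × 1.9 = 577.8 N·m clockwise.
Net load moment about support A = 2630 N·m clockwise.
Reaction R at support B is upward at 3.5 m, arm 3.5 m → moment R × 3.5 counterclockwise.
Στ = 0 ⇒ R × 3.5 = 2630 ⇒ R = 751 N.

R_B ≈ 751 N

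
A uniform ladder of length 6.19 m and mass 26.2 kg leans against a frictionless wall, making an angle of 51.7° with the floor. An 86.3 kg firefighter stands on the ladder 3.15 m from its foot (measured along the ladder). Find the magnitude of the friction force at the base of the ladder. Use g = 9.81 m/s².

f ≈ 442 N

Taking torques about the foot of the ladder:
Ladder weight 26.2×9.81 = 257 N acts at 3.095 m along the ladder; its horizontal arm is 3.095·cos51.7° = 1.918 m → τ = 492.9 N·m clockwise.
Firefighter: 86.3×9.81 = 846.6 N at 3.15 m → arm 1.952 m → τ = 1653 N·m clockwise.
Wall normal N acts horizontally at the top; its moment arm is the height L sinθ = 6.19·sin51.7° = 4.858 m, counterclockwise.
Balancing moments: N × 4.858 = 2146, giving N = 442 N.
ΣFx = 0: friction at the foot balances the wall's push, so f = N_wall = 442 N.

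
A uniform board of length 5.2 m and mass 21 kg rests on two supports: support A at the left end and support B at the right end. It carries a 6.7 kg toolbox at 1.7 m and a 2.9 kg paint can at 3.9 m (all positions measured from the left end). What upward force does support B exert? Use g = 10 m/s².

Choose support A as the axis so its reaction then has zero moment arm.
Beam weight: 21 × 10 = 210 N down at 2.6 m → arm 2.6 m, τ = 210 × 2.6 = 546 N·m clockwise.
Toolbox: 6.7 × 10 = 67 N down at 1.7 m → arm 1.7 m, τ = 67 × 1.7 = 113.9 N·m clockwise.
Paint can: 2.9 × 10 = 29 N down at 3.9 m → arm 3.9 m, τ = 29 × 3.9 = 113.1 N·m clockwise.
Net load moment about support A = 773 N·m clockwise.
Reaction R at support B is upward at 5.2 m, arm 5.2 m → moment R × 5.2 counterclockwise.
For rotational equilibrium, R × 5.2 = 773, so R = 149 N.

R_B ≈ 149 N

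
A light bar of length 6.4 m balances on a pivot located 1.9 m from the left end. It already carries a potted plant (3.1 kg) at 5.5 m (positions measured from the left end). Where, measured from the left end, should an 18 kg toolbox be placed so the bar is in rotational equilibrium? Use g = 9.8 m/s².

About the pivot (at 1.9 m from the left end):
Potted plant: 3.1 × 9.8 = 30.38 N down at 5.5 m → arm 3.6 m, τ = 30.38 × 3.6 = 109.4 N·m clockwise.
Net moment of existing loads = 109.4 N·m clockwise.
The toolbox weighs 18 × 9.8 = 176.4 N and must supply an equal counterclockwise moment, so its lever arm about the pivot is 109.4 / 176.4 = 0.62 m.
That puts it at 1.9 − 0.62 = 1.28 m from the left end.

x ≈ 1.28 m from the left end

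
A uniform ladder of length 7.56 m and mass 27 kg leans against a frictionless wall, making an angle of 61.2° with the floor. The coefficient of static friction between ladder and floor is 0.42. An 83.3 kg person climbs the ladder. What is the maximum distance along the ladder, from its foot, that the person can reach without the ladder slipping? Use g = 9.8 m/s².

d ≈ 6.42 m

Choose the foot of the ladder as the axis so the floor normal and friction both act there and drop out.
Ladder weight 27×9.8 = 264.6 N acts at 3.78 m along the ladder; its horizontal arm is 3.78·cos61.2° = 1.821 m → τ = 481.8 N·m clockwise.
Person weight 83.3×9.8 = 816.3 N at distance d → arm d·cos61.2° → τ = 816.3·d·0.4818 clockwise.
Wall normal N at the top has arm L sinθ = 6.625 m counterclockwise, so Στ = 0 gives N·6.625 = 481.8 + 393.3·d.
ΣFy = 0 ⇒ N_floor = 1081 N, so the maximum friction is μ_s·N_floor = 0.42×1081 = 454 N. ΣFx = 0 ⇒ N_wall = f, so at the slipping point N = 454 N.
Substituting: 454×6.625 = 481.8 + 393.3·d ⇒ d = (3008 − 481.8) / 393.3 = 6.42 m.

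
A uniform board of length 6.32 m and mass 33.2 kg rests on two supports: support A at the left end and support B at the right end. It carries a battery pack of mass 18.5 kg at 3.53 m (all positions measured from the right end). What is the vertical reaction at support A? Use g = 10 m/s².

R_A ≈ 269 N

Taking torques about support B:
Beam weight: 33.2 × 10 = 332 N down at 3.16 m → arm 3.16 m, τ = 332 × 3.16 = 1049 N·m counterclockwise.
Battery pack: 18.5 × 10 = 185 N down at 3.53 m → arm 3.53 m, τ = 185 × 3.53 = 653 N·m counterclockwise.
Net load moment about support B = 1702 N·m counterclockwise.
Reaction R at support A is upward at 6.32 m, arm 6.32 m → moment R × 6.32 clockwise.
For rotational equilibrium, R × 6.32 = 1702, so R = 269 N.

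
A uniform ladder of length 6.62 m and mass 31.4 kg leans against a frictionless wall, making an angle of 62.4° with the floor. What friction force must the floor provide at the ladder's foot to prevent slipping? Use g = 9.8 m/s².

Taking torques about the foot of the ladder:
Ladder weight 31.4×9.8 = 307.7 N acts at 3.31 m along the ladder; its horizontal arm is 3.31·cos62.4° = 1.534 m → τ = 472 N·m clockwise.
Wall normal N acts horizontally at the top; its moment arm is the height L sinθ = 6.62·sin62.4° = 5.867 m, counterclockwise.
For rotational equilibrium, N × 5.867 = 472, so N = 80.4 N.
ΣFx = 0: friction at the foot balances the wall's push, so f = N_wall = 80.4 N.

f ≈ 80.4 N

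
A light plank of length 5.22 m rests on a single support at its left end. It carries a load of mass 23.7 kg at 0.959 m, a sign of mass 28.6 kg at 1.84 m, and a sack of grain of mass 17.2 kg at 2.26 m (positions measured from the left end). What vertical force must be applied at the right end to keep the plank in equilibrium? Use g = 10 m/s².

F ≈ 219 N

Sum moments about the left end (the unknown pivot reaction has zero arm there).
Load: 23.7 × 10 = 237 N down at 0.959 m → arm 0.959 m, τ = 237 × 0.959 = 227.3 N·m clockwise.
Sign: 28.6 × 10 = 286 N down at 1.84 m → arm 1.84 m, τ = 286 × 1.84 = 526.2 N·m clockwise.
Sack of grain: 17.2 × 10 = 172 N down at 2.26 m → arm 2.26 m, τ = 172 × 2.26 = 388.7 N·m clockwise.
Net moment of the loads = 1142 N·m clockwise.
The upward force F acts at the right end, arm 5.22 m, giving F × 5.22 counterclockwise.
For rotational equilibrium, F × 5.22 = 1142, so F = 1142 / 5.22 = 219 N.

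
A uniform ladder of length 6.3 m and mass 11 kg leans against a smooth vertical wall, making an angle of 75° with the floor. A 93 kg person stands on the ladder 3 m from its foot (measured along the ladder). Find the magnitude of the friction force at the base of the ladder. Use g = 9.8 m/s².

Taking torques about the foot of the ladder:
Ladder weight 11×9.8 = 107.8 N acts at 3.15 m along the ladder; its horizontal arm is 3.15·cos75° = 0.8153 m → τ = 87.89 N·m clockwise.
Person: 93×9.8 = 911.4 N at 3 m → arm 0.7765 m → τ = 707.7 N·m clockwise.
Wall normal N acts horizontally at the top; its moment arm is the height L sinθ = 6.3·sin75° = 6.085 m, counterclockwise.
For rotational equilibrium, N × 6.085 = 795.6, so N = 131 N.
ΣFx = 0: friction at the foot balances the wall's push, so f = N_wall = 131 N.

f ≈ 131 N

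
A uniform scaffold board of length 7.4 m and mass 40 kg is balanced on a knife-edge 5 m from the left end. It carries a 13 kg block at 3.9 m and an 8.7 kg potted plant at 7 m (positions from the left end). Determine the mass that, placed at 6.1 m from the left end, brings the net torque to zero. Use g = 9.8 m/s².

m ≈ 44.5 kg

Choose the knife-edge (at 5 m from the left end) as the axis so the support reaction has zero arm there.
Beam weight: 40 × 9.8 = 392 N down at 3.7 m → arm 1.3 m, τ = 392 × 1.3 = 509.6 N·m counterclockwise.
Block: 13 × 9.8 = 127.4 N down at 3.9 m → arm 1.1 m, τ = 127.4 × 1.1 = 140.1 N·m counterclockwise.
Potted plant: 8.7 × 9.8 = 85.26 N down at 7 m → arm 2 m, τ = 85.26 × 2 = 170.5 N·m clockwise.
Net moment of known loads = 479.2 N·m counterclockwise.
An unknown mass m at 6.1 m has arm 1.1 m; its moment is m·g·1.1 clockwise.
For rotational equilibrium, m × 9.8 × 1.1 = 479.2, so m = 479.2 / (9.8 × 1.1) = 44.5 kg.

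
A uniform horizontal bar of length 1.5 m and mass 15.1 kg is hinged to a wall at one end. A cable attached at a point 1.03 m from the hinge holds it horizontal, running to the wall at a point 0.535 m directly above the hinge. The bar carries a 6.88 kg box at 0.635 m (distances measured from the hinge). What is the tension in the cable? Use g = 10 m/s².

T ≈ 331 N

Taking torques about the hinge:
Beam weight: 15.1 × 10 = 151 N down at 0.75 m → arm 0.75 m, τ = 151 × 0.75 = 113.2 N·m clockwise.
Box: 6.88 × 10 = 68.8 N down at 0.635 m → arm 0.635 m, τ = 68.8 × 0.635 = 43.69 N·m clockwise.
Total clockwise load moment = 156.9 N·m.
The cable tension T acts at 1.03 m; only its component perpendicular to the bar, T sinθ, produces torque. sinθ = h/√(h²+d²) = 0.535/√(0.535²+1.03²) = 0.4609.
Στ = 0 ⇒ T × 1.03 × 0.4609 = 156.9 ⇒ T = 156.9 / 0.4747 = 331 N.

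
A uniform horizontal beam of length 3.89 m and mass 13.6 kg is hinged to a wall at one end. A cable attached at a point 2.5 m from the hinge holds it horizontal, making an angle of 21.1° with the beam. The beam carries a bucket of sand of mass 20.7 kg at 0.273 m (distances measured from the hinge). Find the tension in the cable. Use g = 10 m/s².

About the hinge:
Beam weight: 13.6 × 10 = 136 N down at 1.945 m → arm 1.945 m, τ = 136 × 1.945 = 264.5 N·m clockwise.
Bucket of sand: 20.7 × 10 = 207 N down at 0.273 m → arm 0.273 m, τ = 207 × 0.273 = 56.51 N·m clockwise.
Total clockwise load moment = 321 N·m.
The cable tension T acts at 2.5 m; only its component perpendicular to the beam, T sinθ, produces torque. sin 21.1° = 0.36.
Στ = 0 ⇒ T × 2.5 × 0.36 = 321 ⇒ T = 321 / 0.9 = 357 N.

T ≈ 357 N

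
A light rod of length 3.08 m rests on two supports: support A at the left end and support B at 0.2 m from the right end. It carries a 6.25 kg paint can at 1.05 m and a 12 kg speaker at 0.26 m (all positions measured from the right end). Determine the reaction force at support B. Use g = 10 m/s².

R_B ≈ 162 N

Sum moments about support A (its reaction then has zero moment arm).
Paint can: 6.25 × 10 = 62.5 N down at 1.05 m → arm 2.03 m, τ = 62.5 × 2.03 = 126.9 N·m clockwise.
Speaker: 12 × 10 = 120 N down at 0.26 m → arm 2.82 m, τ = 120 × 2.82 = 338.4 N·m clockwise.
Net load moment about support A = 465.3 N·m clockwise.
Reaction R at support B is upward at 0.2 m, arm 2.88 m → moment R × 2.88 counterclockwise.
Στ = 0 ⇒ R × 2.88 = 465.3 ⇒ R = 162 N.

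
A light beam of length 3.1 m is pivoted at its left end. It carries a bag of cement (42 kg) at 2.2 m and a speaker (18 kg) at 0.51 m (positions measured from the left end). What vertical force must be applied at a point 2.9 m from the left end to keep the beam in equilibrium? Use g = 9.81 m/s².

F ≈ 344 N

Choose the left end as the axis so the unknown pivot reaction has zero arm there.
Bag of cement: 42 × 9.81 = 412 N down at 2.2 m → arm 2.2 m, τ = 412 × 2.2 = 906.4 N·m clockwise.
Speaker: 18 × 9.81 = 176.6 N down at 0.51 m → arm 0.51 m, τ = 176.6 × 0.51 = 90.07 N·m clockwise.
Net moment of the loads = 996.5 N·m clockwise.
The upward force F acts at a point 2.9 m from the left end, arm 2.9 m, giving F × 2.9 counterclockwise.
For rotational equilibrium, F × 2.9 = 996.5, so F = 996.5 / 2.9 = 344 N.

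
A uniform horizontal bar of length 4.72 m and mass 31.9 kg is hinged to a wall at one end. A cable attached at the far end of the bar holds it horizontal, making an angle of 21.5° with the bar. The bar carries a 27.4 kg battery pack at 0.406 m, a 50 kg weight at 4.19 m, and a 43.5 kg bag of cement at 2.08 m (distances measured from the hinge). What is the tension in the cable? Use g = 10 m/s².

Take moments about the hinge.
Beam weight: 31.9 × 10 = 319 N down at 2.36 m → arm 2.36 m, τ = 319 × 2.36 = 752.8 N·m clockwise.
Battery pack: 27.4 × 10 = 274 N down at 0.406 m → arm 0.406 m, τ = 274 × 0.406 = 111.2 N·m clockwise.
Weight: 50 × 10 = 500 N down at 4.19 m → arm 4.19 m, τ = 500 × 4.19 = 2095 N·m clockwise.
Bag of cement: 43.5 × 10 = 435 N down at 2.08 m → arm 2.08 m, τ = 435 × 2.08 = 904.8 N·m clockwise.
Total clockwise load moment = 3864 N·m.
The cable tension T acts at 4.72 m; only its component perpendicular to the bar, T sinθ, produces torque. sin 21.5° = 0.3665.
For rotational equilibrium, T × 4.72 × 0.3665 = 3864, so T = 3864 / 1.73 = 2230 N.

T ≈ 2230 N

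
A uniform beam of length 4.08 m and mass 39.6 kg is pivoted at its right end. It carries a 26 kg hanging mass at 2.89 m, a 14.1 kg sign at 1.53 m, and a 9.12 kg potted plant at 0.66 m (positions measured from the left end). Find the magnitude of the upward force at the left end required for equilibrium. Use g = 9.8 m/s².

About the right end:
Beam weight: 39.6 × 9.8 = 388.1 N down at 2.04 m → arm 2.04 m, τ = 388.1 × 2.04 = 791.7 N·m counterclockwise.
Hanging mass: 26 × 9.8 = 254.8 N down at 2.89 m → arm 1.19 m, τ = 254.8 × 1.19 = 303.2 N·m counterclockwise.
Sign: 14.1 × 9.8 = 138.2 N down at 1.53 m → arm 2.55 m, τ = 138.2 × 2.55 = 352.4 N·m counterclockwise.
Potted plant: 9.12 × 9.8 = 89.38 N down at 0.66 m → arm 3.42 m, τ = 89.38 × 3.42 = 305.7 N·m counterclockwise.
Net moment of the loads = 1753 N·m counterclockwise.
The upward force F acts at the left end, arm 4.08 m, giving F × 4.08 clockwise.
For rotational equilibrium, F × 4.08 = 1753, so F = 1753 / 4.08 = 430 N.

F ≈ 430 N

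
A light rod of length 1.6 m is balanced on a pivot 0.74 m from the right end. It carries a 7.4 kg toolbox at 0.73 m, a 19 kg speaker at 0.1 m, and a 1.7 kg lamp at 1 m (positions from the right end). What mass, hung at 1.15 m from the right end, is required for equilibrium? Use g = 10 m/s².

m ≈ 28.8 kg

Choose the pivot (at 0.74 m from the right end) as the axis so the support reaction has zero arm there.
Toolbox: 7.4 × 10 = 74 N down at 0.73 m → arm 0.01 m, τ = 74 × 0.01 = 0.74 N·m clockwise.
Speaker: 19 × 10 = 190 N down at 0.1 m → arm 0.64 m, τ = 190 × 0.64 = 121.6 N·m clockwise.
Lamp: 1.7 × 10 = 17 N down at 1 m → arm 0.26 m, τ = 17 × 0.26 = 4.42 N·m counterclockwise.
Net moment of known loads = 117.9 N·m clockwise.
An unknown mass m at 1.15 m has arm 0.41 m; its moment is m·g·0.41 counterclockwise.
Στ = 0 ⇒ m × 10 × 0.41 = 117.9 ⇒ m = 117.9 / (10 × 0.41) = 28.8 kg.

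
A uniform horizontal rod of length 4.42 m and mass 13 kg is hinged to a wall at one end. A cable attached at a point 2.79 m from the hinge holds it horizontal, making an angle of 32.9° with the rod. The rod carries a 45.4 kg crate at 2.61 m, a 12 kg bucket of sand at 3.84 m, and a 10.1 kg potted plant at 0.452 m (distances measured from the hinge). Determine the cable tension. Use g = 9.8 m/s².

About the hinge:
Beam weight: 13 × 9.8 = 127.4 N down at 2.21 m → arm 2.21 m, τ = 127.4 × 2.21 = 281.6 N·m clockwise.
Crate: 45.4 × 9.8 = 444.9 N down at 2.61 m → arm 2.61 m, τ = 444.9 × 2.61 = 1161 N·m clockwise.
Bucket of sand: 12 × 9.8 = 117.6 N down at 3.84 m → arm 3.84 m, τ = 117.6 × 3.84 = 451.6 N·m clockwise.
Potted plant: 10.1 × 9.8 = 98.98 N down at 0.452 m → arm 0.452 m, τ = 98.98 × 0.452 = 44.74 N·m clockwise.
Total clockwise load moment = 1939 N·m.
The cable tension T acts at 2.79 m; only its component perpendicular to the rod, T sinθ, produces torque. sin 32.9° = 0.5432.
For rotational equilibrium, T × 2.79 × 0.5432 = 1939, so T = 1939 / 1.516 = 1280 N.

T ≈ 1280 N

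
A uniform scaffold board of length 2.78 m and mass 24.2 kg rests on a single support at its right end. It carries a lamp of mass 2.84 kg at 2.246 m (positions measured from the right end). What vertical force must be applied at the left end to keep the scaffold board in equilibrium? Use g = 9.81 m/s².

F ≈ 141 N

Sum moments about the right end (the unknown pivot reaction has zero arm there).
Beam weight: 24.2 × 9.81 = 237.4 N down at 1.39 m → arm 1.39 m, τ = 237.4 × 1.39 = 330 N·m counterclockwise.
Lamp: 2.84 × 9.81 = 27.86 N down at 2.246 m → arm 2.246 m, τ = 27.86 × 2.246 = 62.57 N·m counterclockwise.
Net moment of the loads = 392.6 N·m counterclockwise.
The upward force F acts at the left end, arm 2.78 m, giving F × 2.78 clockwise.
Setting net torque to zero: F × 2.78 = 392.6 → F = 392.6 / 2.78 = 141 N.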